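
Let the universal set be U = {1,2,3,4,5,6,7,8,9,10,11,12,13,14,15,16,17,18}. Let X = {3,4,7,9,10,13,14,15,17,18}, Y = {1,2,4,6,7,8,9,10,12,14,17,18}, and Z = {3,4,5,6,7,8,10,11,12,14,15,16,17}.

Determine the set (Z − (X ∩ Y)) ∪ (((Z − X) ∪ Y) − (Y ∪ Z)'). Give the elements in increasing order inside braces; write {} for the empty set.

{1,2,3,4,5,6,7,8,9,10,11,12,14,15,16,17,18}

X ∩ Y = {4,7,9,10,14,17,18}
Z − (X ∩ Y) = {3,5,6,8,11,12,15,16}
Z − X = {5,6,8,11,12,16}
(Z − X) ∪ Y = {1,2,4,5,6,7,8,9,10,11,12,14,16,17,18}
Y ∪ Z = {1,2,3,4,5,6,7,8,9,10,11,12,14,15,16,17,18}
(Y ∪ Z)' = {13}
((Z − X) ∪ Y) − (Y ∪ Z)' = {1,2,4,5,6,7,8,9,10,11,12,14,16,17,18}
(Z − (X ∩ Y)) ∪ (((Z − X) ∪ Y) − (Y ∪ Z)') = {1,2,3,4,5,6,7,8,9,10,11,12,14,15,16,17,18}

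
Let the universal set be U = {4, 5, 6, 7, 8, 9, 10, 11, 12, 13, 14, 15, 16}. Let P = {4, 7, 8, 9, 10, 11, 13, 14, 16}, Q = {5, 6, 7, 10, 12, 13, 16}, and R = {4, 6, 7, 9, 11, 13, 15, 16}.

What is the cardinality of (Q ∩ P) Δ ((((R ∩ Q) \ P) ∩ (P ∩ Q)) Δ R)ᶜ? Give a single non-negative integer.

7

Q ∩ P = {7, 10, 13, 16}
R ∩ Q = {6, 7, 13, 16}
(R ∩ Q) \ P = {6}
P ∩ Q = {7, 10, 13, 16}
((R ∩ Q) \ P) ∩ (P ∩ Q) = {}
(((R ∩ Q) \ P) ∩ (P ∩ Q)) Δ R = {4, 6, 7, 9, 11, 13, 15, 16}
((((R ∩ Q) \ P) ∩ (P ∩ Q)) Δ R)ᶜ = {5, 8, 10, 12, 14}
(Q ∩ P) Δ ((((R ∩ Q) \ P) ∩ (P ∩ Q)) Δ R)ᶜ = {5, 7, 8, 12, 13, 14, 16}
|(Q ∩ P) Δ ((((R ∩ Q) \ P) ∩ (P ∩ Q)) Δ R)ᶜ| = 7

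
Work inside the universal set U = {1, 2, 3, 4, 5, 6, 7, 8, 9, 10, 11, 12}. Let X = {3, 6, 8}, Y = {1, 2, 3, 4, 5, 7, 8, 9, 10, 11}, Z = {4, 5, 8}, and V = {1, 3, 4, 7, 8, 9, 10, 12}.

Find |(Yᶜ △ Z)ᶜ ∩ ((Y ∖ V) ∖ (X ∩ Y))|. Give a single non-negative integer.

2

Yᶜ = {6, 12}
Yᶜ △ Z = {4, 5, 6, 8, 12}
(Yᶜ △ Z)ᶜ = {1, 2, 3, 7, 9, 10, 11}
Y ∖ V = {2, 5, 11}
X ∩ Y = {3, 8}
(Y ∖ V) ∖ (X ∩ Y) = {2, 5, 11}
(Yᶜ △ Z)ᶜ ∩ ((Y ∖ V) ∖ (X ∩ Y)) = {2, 11}
|(Yᶜ △ Z)ᶜ ∩ ((Y ∖ V) ∖ (X ∩ Y))| = 2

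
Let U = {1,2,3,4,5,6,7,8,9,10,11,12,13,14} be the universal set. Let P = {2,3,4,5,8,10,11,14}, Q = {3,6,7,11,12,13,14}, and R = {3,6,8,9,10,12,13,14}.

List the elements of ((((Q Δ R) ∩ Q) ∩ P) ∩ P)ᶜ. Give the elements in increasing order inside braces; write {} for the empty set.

{1,2,3,4,5,6,7,8,9,10,12,13,14}

Q Δ R = {7,8,9,10,11}
(Q Δ R) ∩ Q = {7,11}
((Q Δ R) ∩ Q) ∩ P = {11}
(((Q Δ R) ∩ Q) ∩ P) ∩ P = {11}
((((Q Δ R) ∩ Q) ∩ P) ∩ P)ᶜ = {1,2,3,4,5,6,7,8,9,10,12,13,14}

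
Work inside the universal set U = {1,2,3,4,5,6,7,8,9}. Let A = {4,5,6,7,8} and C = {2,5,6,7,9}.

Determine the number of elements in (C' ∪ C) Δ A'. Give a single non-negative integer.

C' = {1,3,4,8}
C' ∪ C = {1,2,3,4,5,6,7,8,9}
A' = {1,2,3,9}
(C' ∪ C) Δ A' = {4,5,6,7,8}
|(C' ∪ C) Δ A'| = 5

5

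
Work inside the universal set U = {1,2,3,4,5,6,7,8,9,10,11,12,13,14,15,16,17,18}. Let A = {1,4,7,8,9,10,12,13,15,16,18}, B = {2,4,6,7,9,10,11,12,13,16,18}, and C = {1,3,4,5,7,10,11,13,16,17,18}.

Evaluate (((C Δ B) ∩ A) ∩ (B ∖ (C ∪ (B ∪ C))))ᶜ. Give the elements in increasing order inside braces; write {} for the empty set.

C Δ B = {1,2,3,5,6,9,12,17}
(C Δ B) ∩ A = {1,9,12}
B ∪ C = {1,2,3,4,5,6,7,9,10,11,12,13,16,17,18}
C ∪ (B ∪ C) = {1,2,3,4,5,6,7,9,10,11,12,13,16,17,18}
B ∖ (C ∪ (B ∪ C)) = {}
((C Δ B) ∩ A) ∩ (B ∖ (C ∪ (B ∪ C))) = {}
(((C Δ B) ∩ A) ∩ (B ∖ (C ∪ (B ∪ C))))ᶜ = {1,2,3,4,5,6,7,8,9,10,11,12,13,14,15,16,17,18}

{1,2,3,4,5,6,7,8,9,10,11,12,13,14,15,16,17,18}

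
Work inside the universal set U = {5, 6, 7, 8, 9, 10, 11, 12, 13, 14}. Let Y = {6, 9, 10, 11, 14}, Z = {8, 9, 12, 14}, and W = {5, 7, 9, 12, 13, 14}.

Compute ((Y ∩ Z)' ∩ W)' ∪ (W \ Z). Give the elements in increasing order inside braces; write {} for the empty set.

{5, 6, 7, 8, 9, 10, 11, 13, 14}

Y ∩ Z = {9, 14}
(Y ∩ Z)' = {5, 6, 7, 8, 10, 11, 12, 13}
(Y ∩ Z)' ∩ W = {5, 7, 12, 13}
((Y ∩ Z)' ∩ W)' = {6, 8, 9, 10, 11, 14}
W \ Z = {5, 7, 13}
((Y ∩ Z)' ∩ W)' ∪ (W \ Z) = {5, 6, 7, 8, 9, 10, 11, 13, 14}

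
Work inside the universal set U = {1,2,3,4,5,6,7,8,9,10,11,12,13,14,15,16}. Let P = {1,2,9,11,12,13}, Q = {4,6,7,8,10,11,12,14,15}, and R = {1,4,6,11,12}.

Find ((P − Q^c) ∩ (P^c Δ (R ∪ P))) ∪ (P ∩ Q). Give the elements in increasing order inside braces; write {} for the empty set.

Q^c = {1,2,3,5,9,13,16}
P − Q^c = {11,12}
P^c = {3,4,5,6,7,8,10,14,15,16}
R ∪ P = {1,2,4,6,9,11,12,13}
P^c Δ (R ∪ P) = {1,2,3,5,7,8,9,10,11,12,13,14,15,16}
(P − Q^c) ∩ (P^c Δ (R ∪ P)) = {11,12}
P ∩ Q = {11,12}
((P − Q^c) ∩ (P^c Δ (R ∪ P))) ∪ (P ∩ Q) = {11,12}

{11,12}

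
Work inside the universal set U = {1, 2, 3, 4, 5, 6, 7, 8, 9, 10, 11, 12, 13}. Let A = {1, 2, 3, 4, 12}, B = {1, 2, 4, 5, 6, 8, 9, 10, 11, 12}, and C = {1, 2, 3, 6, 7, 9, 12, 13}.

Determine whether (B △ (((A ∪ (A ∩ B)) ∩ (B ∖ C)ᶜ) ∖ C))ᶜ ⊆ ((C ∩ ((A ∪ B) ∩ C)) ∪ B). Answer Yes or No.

A ∩ B = {1, 2, 4, 12}
A ∪ (A ∩ B) = {1, 2, 3, 4, 12}
B ∖ C = {4, 5, 8, 10, 11}
(B ∖ C)ᶜ = {1, 2, 3, 6, 7, 9, 12, 13}
(A ∪ (A ∩ B)) ∩ (B ∖ C)ᶜ = {1, 2, 3, 12}
((A ∪ (A ∩ B)) ∩ (B ∖ C)ᶜ) ∖ C = {}
B △ (((A ∪ (A ∩ B)) ∩ (B ∖ C)ᶜ) ∖ C) = {1, 2, 4, 5, 6, 8, 9, 10, 11, 12}
(B △ (((A ∪ (A ∩ B)) ∩ (B ∖ C)ᶜ) ∖ C))ᶜ = {3, 7, 13}
A ∪ B = {1, 2, 3, 4, 5, 6, 8, 9, 10, 11, 12}
(A ∪ B) ∩ C = {1, 2, 3, 6, 9, 12}
C ∩ ((A ∪ B) ∩ C) = {1, 2, 3, 6, 9, 12}
(C ∩ ((A ∪ B) ∩ C)) ∪ B = {1, 2, 3, 4, 5, 6, 8, 9, 10, 11, 12}
7 ∈ (B △ (((A ∪ (A ∩ B)) ∩ (B ∖ C)ᶜ) ∖ C))ᶜ but 7 ∉ (C ∩ ((A ∪ B) ∩ C)) ∪ B, so the inclusion fails.

No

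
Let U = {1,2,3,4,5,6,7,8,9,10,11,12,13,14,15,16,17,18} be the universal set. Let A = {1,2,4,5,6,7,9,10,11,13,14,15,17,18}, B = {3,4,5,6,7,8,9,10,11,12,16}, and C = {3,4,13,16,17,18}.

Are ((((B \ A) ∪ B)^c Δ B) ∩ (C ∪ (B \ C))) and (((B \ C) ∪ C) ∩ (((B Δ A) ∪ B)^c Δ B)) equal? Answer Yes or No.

No

B \ A = {3,8,12,16}
(B \ A) ∪ B = {3,4,5,6,7,8,9,10,11,12,16}
((B \ A) ∪ B)^c = {1,2,13,14,15,17,18}
((B \ A) ∪ B)^c Δ B = {1,2,3,4,5,6,7,8,9,10,11,12,13,14,15,16,17,18}
B \ C = {5,6,7,8,9,10,11,12}
C ∪ (B \ C) = {3,4,5,6,7,8,9,10,11,12,13,16,17,18}
(((B \ A) ∪ B)^c Δ B) ∩ (C ∪ (B \ C)) = {3,4,5,6,7,8,9,10,11,12,13,16,17,18}
(B \ C) ∪ C = {3,4,5,6,7,8,9,10,11,12,13,16,17,18}
B Δ A = {1,2,3,8,12,13,14,15,16,17,18}
(B Δ A) ∪ B = {1,2,3,4,5,6,7,8,9,10,11,12,13,14,15,16,17,18}
((B Δ A) ∪ B)^c = {}
((B Δ A) ∪ B)^c Δ B = {3,4,5,6,7,8,9,10,11,12,16}
((B \ C) ∪ C) ∩ (((B Δ A) ∪ B)^c Δ B) = {3,4,5,6,7,8,9,10,11,12,16}
13 ∈ (((B \ A) ∪ B)^c Δ B) ∩ (C ∪ (B \ C)) but 13 ∉ ((B \ C) ∪ C) ∩ (((B Δ A) ∪ B)^c Δ B), so they differ.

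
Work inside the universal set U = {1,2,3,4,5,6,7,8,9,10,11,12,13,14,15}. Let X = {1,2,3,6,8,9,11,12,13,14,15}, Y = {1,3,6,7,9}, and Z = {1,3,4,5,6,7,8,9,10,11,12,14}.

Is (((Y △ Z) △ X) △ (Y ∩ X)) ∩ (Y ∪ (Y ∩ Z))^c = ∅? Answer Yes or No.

No

Y △ Z = {4,5,8,10,11,12,14}
(Y △ Z) △ X = {1,2,3,4,5,6,9,10,13,15}
Y ∩ X = {1,3,6,9}
((Y △ Z) △ X) △ (Y ∩ X) = {2,4,5,10,13,15}
Y ∩ Z = {1,3,6,7,9}
Y ∪ (Y ∩ Z) = {1,3,6,7,9}
(Y ∪ (Y ∩ Z))^c = {2,4,5,8,10,11,12,13,14,15}
2 lies in both, so they are not disjoint.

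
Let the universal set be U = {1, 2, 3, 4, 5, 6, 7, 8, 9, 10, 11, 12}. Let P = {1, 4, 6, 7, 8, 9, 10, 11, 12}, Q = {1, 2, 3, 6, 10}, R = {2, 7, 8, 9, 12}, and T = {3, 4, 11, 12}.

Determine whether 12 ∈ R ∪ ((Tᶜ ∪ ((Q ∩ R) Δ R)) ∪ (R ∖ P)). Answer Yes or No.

Yes

12 ∈ T, so 12 ∉ Tᶜ
12 ∉ Q and 12 ∈ R, so 12 ∉ Q ∩ R
12 ∉ (Q ∩ R) and 12 ∈ R, so 12 ∈ (Q ∩ R) Δ R
12 ∉ Tᶜ and 12 ∈ ((Q ∩ R) Δ R), so 12 ∈ Tᶜ ∪ ((Q ∩ R) Δ R)
12 ∈ R and 12 ∈ P, so 12 ∉ R ∖ P
12 ∈ (Tᶜ ∪ ((Q ∩ R) Δ R)) and 12 ∉ (R ∖ P), so 12 ∈ (Tᶜ ∪ ((Q ∩ R) Δ R)) ∪ (R ∖ P)
12 ∈ R and 12 ∈ ((Tᶜ ∪ ((Q ∩ R) Δ R)) ∪ (R ∖ P)), so 12 ∈ R ∪ ((Tᶜ ∪ ((Q ∩ R) Δ R)) ∪ (R ∖ P))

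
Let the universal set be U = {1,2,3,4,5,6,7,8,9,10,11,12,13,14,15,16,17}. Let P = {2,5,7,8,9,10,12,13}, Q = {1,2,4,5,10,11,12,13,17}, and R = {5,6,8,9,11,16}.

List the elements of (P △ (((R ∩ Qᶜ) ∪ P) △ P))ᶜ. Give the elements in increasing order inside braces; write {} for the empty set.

Qᶜ = {3,6,7,8,9,14,15,16}
R ∩ Qᶜ = {6,8,9,16}
(R ∩ Qᶜ) ∪ P = {2,5,6,7,8,9,10,12,13,16}
((R ∩ Qᶜ) ∪ P) △ P = {6,16}
P △ (((R ∩ Qᶜ) ∪ P) △ P) = {2,5,6,7,8,9,10,12,13,16}
(P △ (((R ∩ Qᶜ) ∪ P) △ P))ᶜ = {1,3,4,11,14,15,17}

{1,3,4,11,14,15,17}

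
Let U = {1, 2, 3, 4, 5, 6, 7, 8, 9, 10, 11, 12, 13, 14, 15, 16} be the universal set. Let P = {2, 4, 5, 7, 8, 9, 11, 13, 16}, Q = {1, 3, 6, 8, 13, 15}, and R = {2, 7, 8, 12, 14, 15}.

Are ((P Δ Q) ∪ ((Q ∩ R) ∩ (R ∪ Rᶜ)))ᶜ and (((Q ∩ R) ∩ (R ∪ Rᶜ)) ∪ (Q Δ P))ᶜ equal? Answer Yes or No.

Yes

P Δ Q = {1, 2, 3, 4, 5, 6, 7, 9, 11, 15, 16}
Q ∩ R = {8, 15}
Rᶜ = {1, 3, 4, 5, 6, 9, 10, 11, 13, 16}
R ∪ Rᶜ = {1, 2, 3, 4, 5, 6, 7, 8, 9, 10, 11, 12, 13, 14, 15, 16}
(Q ∩ R) ∩ (R ∪ Rᶜ) = {8, 15}
(P Δ Q) ∪ ((Q ∩ R) ∩ (R ∪ Rᶜ)) = {1, 2, 3, 4, 5, 6, 7, 8, 9, 11, 15, 16}
((P Δ Q) ∪ ((Q ∩ R) ∩ (R ∪ Rᶜ)))ᶜ = {10, 12, 13, 14}
Q Δ P = {1, 2, 3, 4, 5, 6, 7, 9, 11, 15, 16}
((Q ∩ R) ∩ (R ∪ Rᶜ)) ∪ (Q Δ P) = {1, 2, 3, 4, 5, 6, 7, 8, 9, 11, 15, 16}
(((Q ∩ R) ∩ (R ∪ Rᶜ)) ∪ (Q Δ P))ᶜ = {10, 12, 13, 14}
Both equal {10, 12, 13, 14}, so ((P Δ Q) ∪ ((Q ∩ R) ∩ (R ∪ Rᶜ)))ᶜ = (((Q ∩ R) ∩ (R ∪ Rᶜ)) ∪ (Q Δ P))ᶜ.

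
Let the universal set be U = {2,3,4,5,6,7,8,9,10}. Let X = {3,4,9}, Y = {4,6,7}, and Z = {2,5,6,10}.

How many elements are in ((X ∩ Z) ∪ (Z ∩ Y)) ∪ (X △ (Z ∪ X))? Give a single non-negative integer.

X ∩ Z = {}
Z ∩ Y = {6}
(X ∩ Z) ∪ (Z ∩ Y) = {6}
Z ∪ X = {2,3,4,5,6,9,10}
X △ (Z ∪ X) = {2,5,6,10}
((X ∩ Z) ∪ (Z ∩ Y)) ∪ (X △ (Z ∪ X)) = {2,5,6,10}
|((X ∩ Z) ∪ (Z ∩ Y)) ∪ (X △ (Z ∪ X))| = 4

4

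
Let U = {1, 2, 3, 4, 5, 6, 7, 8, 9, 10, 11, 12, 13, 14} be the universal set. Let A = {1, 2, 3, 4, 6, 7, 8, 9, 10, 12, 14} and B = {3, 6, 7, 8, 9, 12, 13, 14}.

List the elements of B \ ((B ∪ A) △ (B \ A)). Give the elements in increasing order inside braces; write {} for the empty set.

{13}

B ∪ A = {1, 2, 3, 4, 6, 7, 8, 9, 10, 12, 13, 14}
B \ A = {13}
(B ∪ A) △ (B \ A) = {1, 2, 3, 4, 6, 7, 8, 9, 10, 12, 14}
B \ ((B ∪ A) △ (B \ A)) = {13}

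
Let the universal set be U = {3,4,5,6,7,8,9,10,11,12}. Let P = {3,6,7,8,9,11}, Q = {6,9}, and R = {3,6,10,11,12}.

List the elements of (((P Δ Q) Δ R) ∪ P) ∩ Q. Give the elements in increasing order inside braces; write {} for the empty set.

{6,9}

P Δ Q = {3,7,8,11}
(P Δ Q) Δ R = {6,7,8,10,12}
((P Δ Q) Δ R) ∪ P = {3,6,7,8,9,10,11,12}
(((P Δ Q) Δ R) ∪ P) ∩ Q = {6,9}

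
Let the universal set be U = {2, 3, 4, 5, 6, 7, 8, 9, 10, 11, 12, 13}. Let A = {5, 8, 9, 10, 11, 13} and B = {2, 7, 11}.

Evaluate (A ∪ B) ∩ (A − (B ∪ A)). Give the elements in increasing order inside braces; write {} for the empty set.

{}

A ∪ B = {2, 5, 7, 8, 9, 10, 11, 13}
B ∪ A = {2, 5, 7, 8, 9, 10, 11, 13}
A − (B ∪ A) = {}
(A ∪ B) ∩ (A − (B ∪ A)) = {}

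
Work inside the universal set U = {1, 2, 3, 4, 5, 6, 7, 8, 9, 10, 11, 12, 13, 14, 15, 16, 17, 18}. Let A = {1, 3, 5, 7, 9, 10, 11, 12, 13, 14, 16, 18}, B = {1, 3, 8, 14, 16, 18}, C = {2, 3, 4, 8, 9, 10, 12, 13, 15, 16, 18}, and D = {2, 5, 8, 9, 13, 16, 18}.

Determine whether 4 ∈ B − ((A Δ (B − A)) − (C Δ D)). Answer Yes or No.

4 ∉ B and 4 ∉ A, so 4 ∉ B − A
4 ∉ A and 4 ∉ (B − A), so 4 ∉ A Δ (B − A)
4 ∈ C and 4 ∉ D, so 4 ∈ C Δ D
4 ∉ (A Δ (B − A)) and 4 ∈ (C Δ D), so 4 ∉ (A Δ (B − A)) − (C Δ D)
4 ∉ B and 4 ∉ ((A Δ (B − A)) − (C Δ D)), so 4 ∉ B − ((A Δ (B − A)) − (C Δ D))

No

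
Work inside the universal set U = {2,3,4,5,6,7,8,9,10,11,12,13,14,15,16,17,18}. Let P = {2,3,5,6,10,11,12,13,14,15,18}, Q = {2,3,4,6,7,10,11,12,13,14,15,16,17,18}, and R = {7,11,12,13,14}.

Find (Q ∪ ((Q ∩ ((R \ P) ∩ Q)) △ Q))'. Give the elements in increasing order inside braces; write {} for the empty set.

R \ P = {7}
(R \ P) ∩ Q = {7}
Q ∩ ((R \ P) ∩ Q) = {7}
(Q ∩ ((R \ P) ∩ Q)) △ Q = {2,3,4,6,10,11,12,13,14,15,16,17,18}
Q ∪ ((Q ∩ ((R \ P) ∩ Q)) △ Q) = {2,3,4,6,7,10,11,12,13,14,15,16,17,18}
(Q ∪ ((Q ∩ ((R \ P) ∩ Q)) △ Q))' = {5,8,9}

{5,8,9}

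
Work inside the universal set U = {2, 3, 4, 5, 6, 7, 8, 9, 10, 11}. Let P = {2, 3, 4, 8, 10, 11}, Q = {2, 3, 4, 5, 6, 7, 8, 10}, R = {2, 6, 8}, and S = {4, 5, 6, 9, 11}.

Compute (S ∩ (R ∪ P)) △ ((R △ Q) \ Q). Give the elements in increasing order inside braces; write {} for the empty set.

R ∪ P = {2, 3, 4, 6, 8, 10, 11}
S ∩ (R ∪ P) = {4, 6, 11}
R △ Q = {3, 4, 5, 7, 10}
(R △ Q) \ Q = {}
(S ∩ (R ∪ P)) △ ((R △ Q) \ Q) = {4, 6, 11}

{4, 6, 11}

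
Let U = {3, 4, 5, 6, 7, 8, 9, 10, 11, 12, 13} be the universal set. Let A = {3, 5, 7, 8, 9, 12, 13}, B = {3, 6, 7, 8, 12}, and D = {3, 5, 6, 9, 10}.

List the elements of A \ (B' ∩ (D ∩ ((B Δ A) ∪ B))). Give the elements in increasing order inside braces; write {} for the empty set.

{3, 7, 8, 12, 13}

B' = {4, 5, 9, 10, 11, 13}
B Δ A = {5, 6, 9, 13}
(B Δ A) ∪ B = {3, 5, 6, 7, 8, 9, 12, 13}
D ∩ ((B Δ A) ∪ B) = {3, 5, 6, 9}
B' ∩ (D ∩ ((B Δ A) ∪ B)) = {5, 9}
A \ (B' ∩ (D ∩ ((B Δ A) ∪ B))) = {3, 7, 8, 12, 13}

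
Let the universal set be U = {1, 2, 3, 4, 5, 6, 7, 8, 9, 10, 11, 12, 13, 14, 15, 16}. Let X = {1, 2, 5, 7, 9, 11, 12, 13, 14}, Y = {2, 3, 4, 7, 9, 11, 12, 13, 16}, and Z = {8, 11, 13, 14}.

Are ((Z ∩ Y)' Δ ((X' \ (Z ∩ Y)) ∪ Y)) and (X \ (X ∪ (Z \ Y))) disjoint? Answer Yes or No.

Z ∩ Y = {11, 13}
(Z ∩ Y)' = {1, 2, 3, 4, 5, 6, 7, 8, 9, 10, 12, 14, 15, 16}
X' = {3, 4, 6, 8, 10, 15, 16}
X' \ (Z ∩ Y) = {3, 4, 6, 8, 10, 15, 16}
(X' \ (Z ∩ Y)) ∪ Y = {2, 3, 4, 6, 7, 8, 9, 10, 11, 12, 13, 15, 16}
(Z ∩ Y)' Δ ((X' \ (Z ∩ Y)) ∪ Y) = {1, 5, 11, 13, 14}
Z \ Y = {8, 14}
X ∪ (Z \ Y) = {1, 2, 5, 7, 8, 9, 11, 12, 13, 14}
X \ (X ∪ (Z \ Y)) = {}
{1, 5, 11, 13, 14} and {} share no elements.

Yes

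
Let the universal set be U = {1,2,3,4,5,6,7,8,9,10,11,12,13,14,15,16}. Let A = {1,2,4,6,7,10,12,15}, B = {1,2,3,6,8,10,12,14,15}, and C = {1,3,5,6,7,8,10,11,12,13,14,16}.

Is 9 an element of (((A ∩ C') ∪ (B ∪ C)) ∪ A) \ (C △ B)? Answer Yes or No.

9 ∉ C, so 9 ∈ C'
9 ∉ A and 9 ∈ C', so 9 ∉ A ∩ C'
9 ∉ B and 9 ∉ C, so 9 ∉ B ∪ C
9 ∉ (A ∩ C') and 9 ∉ (B ∪ C), so 9 ∉ (A ∩ C') ∪ (B ∪ C)
9 ∉ ((A ∩ C') ∪ (B ∪ C)) and 9 ∉ A, so 9 ∉ ((A ∩ C') ∪ (B ∪ C)) ∪ A
9 ∉ C and 9 ∉ B, so 9 ∉ C △ B
9 ∉ (((A ∩ C') ∪ (B ∪ C)) ∪ A) and 9 ∉ (C △ B), so 9 ∉ (((A ∩ C') ∪ (B ∪ C)) ∪ A) \ (C △ B)

No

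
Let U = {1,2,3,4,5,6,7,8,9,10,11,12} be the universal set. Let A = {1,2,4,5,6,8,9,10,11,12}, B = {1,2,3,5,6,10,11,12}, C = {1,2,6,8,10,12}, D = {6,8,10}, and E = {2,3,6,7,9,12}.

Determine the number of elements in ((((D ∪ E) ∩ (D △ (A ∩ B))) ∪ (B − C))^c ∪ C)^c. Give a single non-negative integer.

D ∪ E = {2,3,6,7,8,9,10,12}
A ∩ B = {1,2,5,6,10,11,12}
D △ (A ∩ B) = {1,2,5,8,11,12}
(D ∪ E) ∩ (D △ (A ∩ B)) = {2,8,12}
B − C = {3,5,11}
((D ∪ E) ∩ (D △ (A ∩ B))) ∪ (B − C) = {2,3,5,8,11,12}
(((D ∪ E) ∩ (D △ (A ∩ B))) ∪ (B − C))^c = {1,4,6,7,9,10}
(((D ∪ E) ∩ (D △ (A ∩ B))) ∪ (B − C))^c ∪ C = {1,2,4,6,7,8,9,10,12}
((((D ∪ E) ∩ (D △ (A ∩ B))) ∪ (B − C))^c ∪ C)^c = {3,5,11}
|((((D ∪ E) ∩ (D △ (A ∩ B))) ∪ (B − C))^c ∪ C)^c| = 3

3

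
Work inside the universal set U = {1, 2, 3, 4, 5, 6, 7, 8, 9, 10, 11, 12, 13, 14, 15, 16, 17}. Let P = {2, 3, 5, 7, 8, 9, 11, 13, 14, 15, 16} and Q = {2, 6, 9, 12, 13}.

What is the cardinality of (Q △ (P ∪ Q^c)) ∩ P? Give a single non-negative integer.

8

Q^c = {1, 3, 4, 5, 7, 8, 10, 11, 14, 15, 16, 17}
P ∪ Q^c = {1, 2, 3, 4, 5, 7, 8, 9, 10, 11, 13, 14, 15, 16, 17}
Q △ (P ∪ Q^c) = {1, 3, 4, 5, 6, 7, 8, 10, 11, 12, 14, 15, 16, 17}
(Q △ (P ∪ Q^c)) ∩ P = {3, 5, 7, 8, 11, 14, 15, 16}
|(Q △ (P ∪ Q^c)) ∩ P| = 8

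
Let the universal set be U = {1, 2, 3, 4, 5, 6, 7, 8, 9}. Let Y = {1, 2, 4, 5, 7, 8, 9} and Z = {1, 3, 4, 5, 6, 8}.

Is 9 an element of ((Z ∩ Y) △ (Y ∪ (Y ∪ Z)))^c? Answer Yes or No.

9 ∉ Z and 9 ∈ Y, so 9 ∉ Z ∩ Y
9 ∈ Y and 9 ∉ Z, so 9 ∈ Y ∪ Z
9 ∈ Y and 9 ∈ (Y ∪ Z), so 9 ∈ Y ∪ (Y ∪ Z)
9 ∉ (Z ∩ Y) and 9 ∈ (Y ∪ (Y ∪ Z)), so 9 ∈ (Z ∩ Y) △ (Y ∪ (Y ∪ Z))
9 ∉ ((Z ∩ Y) △ (Y ∪ (Y ∪ Z)))^c since 9 ∈ ((Z ∩ Y) △ (Y ∪ (Y ∪ Z)))

No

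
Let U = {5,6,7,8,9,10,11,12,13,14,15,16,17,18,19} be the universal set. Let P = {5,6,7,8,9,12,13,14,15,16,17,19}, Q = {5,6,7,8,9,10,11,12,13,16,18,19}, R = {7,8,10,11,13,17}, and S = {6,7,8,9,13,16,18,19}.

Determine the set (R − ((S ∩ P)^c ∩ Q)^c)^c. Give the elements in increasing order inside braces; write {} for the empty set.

S ∩ P = {6,7,8,9,13,16,19}
(S ∩ P)^c = {5,10,11,12,14,15,17,18}
(S ∩ P)^c ∩ Q = {5,10,11,12,18}
((S ∩ P)^c ∩ Q)^c = {6,7,8,9,13,14,15,16,17,19}
R − ((S ∩ P)^c ∩ Q)^c = {10,11}
(R − ((S ∩ P)^c ∩ Q)^c)^c = {5,6,7,8,9,12,13,14,15,16,17,18,19}

{5,6,7,8,9,12,13,14,15,16,17,18,19}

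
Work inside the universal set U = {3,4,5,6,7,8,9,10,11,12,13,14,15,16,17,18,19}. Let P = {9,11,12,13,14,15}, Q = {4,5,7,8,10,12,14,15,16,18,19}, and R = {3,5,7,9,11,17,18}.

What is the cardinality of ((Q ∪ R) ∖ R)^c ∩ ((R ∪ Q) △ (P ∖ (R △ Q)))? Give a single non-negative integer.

Q ∪ R = {3,4,5,7,8,9,10,11,12,14,15,16,17,18,19}
(Q ∪ R) ∖ R = {4,8,10,12,14,15,16,19}
((Q ∪ R) ∖ R)^c = {3,5,6,7,9,11,13,17,18}
R ∪ Q = {3,4,5,7,8,9,10,11,12,14,15,16,17,18,19}
R △ Q = {3,4,8,9,10,11,12,14,15,16,17,19}
P ∖ (R △ Q) = {13}
(R ∪ Q) △ (P ∖ (R △ Q)) = {3,4,5,7,8,9,10,11,12,13,14,15,16,17,18,19}
((Q ∪ R) ∖ R)^c ∩ ((R ∪ Q) △ (P ∖ (R △ Q))) = {3,5,7,9,11,13,17,18}
|((Q ∪ R) ∖ R)^c ∩ ((R ∪ Q) △ (P ∖ (R △ Q)))| = 8

8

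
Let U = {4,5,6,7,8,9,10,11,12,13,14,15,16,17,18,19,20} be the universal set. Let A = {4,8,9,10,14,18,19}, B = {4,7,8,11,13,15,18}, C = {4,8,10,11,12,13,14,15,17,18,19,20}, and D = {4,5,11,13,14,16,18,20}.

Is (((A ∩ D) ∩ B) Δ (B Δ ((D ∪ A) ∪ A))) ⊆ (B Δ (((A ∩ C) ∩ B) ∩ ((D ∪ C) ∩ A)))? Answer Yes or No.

No

A ∩ D = {4,14,18}
(A ∩ D) ∩ B = {4,18}
D ∪ A = {4,5,8,9,10,11,13,14,16,18,19,20}
(D ∪ A) ∪ A = {4,5,8,9,10,11,13,14,16,18,19,20}
B Δ ((D ∪ A) ∪ A) = {5,7,9,10,14,15,16,19,20}
((A ∩ D) ∩ B) Δ (B Δ ((D ∪ A) ∪ A)) = {4,5,7,9,10,14,15,16,18,19,20}
A ∩ C = {4,8,10,14,18,19}
(A ∩ C) ∩ B = {4,8,18}
D ∪ C = {4,5,8,10,11,12,13,14,15,16,17,18,19,20}
(D ∪ C) ∩ A = {4,8,10,14,18,19}
((A ∩ C) ∩ B) ∩ ((D ∪ C) ∩ A) = {4,8,18}
B Δ (((A ∩ C) ∩ B) ∩ ((D ∪ C) ∩ A)) = {7,11,13,15}
4 ∈ ((A ∩ D) ∩ B) Δ (B Δ ((D ∪ A) ∪ A)) but 4 ∉ B Δ (((A ∩ C) ∩ B) ∩ ((D ∪ C) ∩ A)), so the inclusion fails.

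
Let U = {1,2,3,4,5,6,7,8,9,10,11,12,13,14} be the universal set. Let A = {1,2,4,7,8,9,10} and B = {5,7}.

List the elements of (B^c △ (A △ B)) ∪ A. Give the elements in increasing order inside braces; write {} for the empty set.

{1,2,3,4,5,6,7,8,9,10,11,12,13,14}

B^c = {1,2,3,4,6,8,9,10,11,12,13,14}
A △ B = {1,2,4,5,8,9,10}
B^c △ (A △ B) = {3,5,6,11,12,13,14}
(B^c △ (A △ B)) ∪ A = {1,2,3,4,5,6,7,8,9,10,11,12,13,14}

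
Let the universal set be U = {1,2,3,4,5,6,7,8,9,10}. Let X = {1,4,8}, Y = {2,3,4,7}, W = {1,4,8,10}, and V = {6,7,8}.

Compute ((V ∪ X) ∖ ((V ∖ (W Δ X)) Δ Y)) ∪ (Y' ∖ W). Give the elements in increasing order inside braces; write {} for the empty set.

{1,5,6,7,9}

V ∪ X = {1,4,6,7,8}
W Δ X = {10}
V ∖ (W Δ X) = {6,7,8}
(V ∖ (W Δ X)) Δ Y = {2,3,4,6,8}
(V ∪ X) ∖ ((V ∖ (W Δ X)) Δ Y) = {1,7}
Y' = {1,5,6,8,9,10}
Y' ∖ W = {5,6,9}
((V ∪ X) ∖ ((V ∖ (W Δ X)) Δ Y)) ∪ (Y' ∖ W) = {1,5,6,7,9}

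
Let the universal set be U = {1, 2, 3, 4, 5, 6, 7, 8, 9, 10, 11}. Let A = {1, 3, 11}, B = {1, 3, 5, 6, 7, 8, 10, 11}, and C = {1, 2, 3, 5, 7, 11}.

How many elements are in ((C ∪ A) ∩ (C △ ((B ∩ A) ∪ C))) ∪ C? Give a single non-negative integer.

C ∪ A = {1, 2, 3, 5, 7, 11}
B ∩ A = {1, 3, 11}
(B ∩ A) ∪ C = {1, 2, 3, 5, 7, 11}
C △ ((B ∩ A) ∪ C) = {}
(C ∪ A) ∩ (C △ ((B ∩ A) ∪ C)) = {}
((C ∪ A) ∩ (C △ ((B ∩ A) ∪ C))) ∪ C = {1, 2, 3, 5, 7, 11}
|((C ∪ A) ∩ (C △ ((B ∩ A) ∪ C))) ∪ C| = 6

6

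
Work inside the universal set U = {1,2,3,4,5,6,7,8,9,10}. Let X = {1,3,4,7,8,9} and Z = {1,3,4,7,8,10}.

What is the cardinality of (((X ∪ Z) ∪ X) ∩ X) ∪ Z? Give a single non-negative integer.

X ∪ Z = {1,3,4,7,8,9,10}
(X ∪ Z) ∪ X = {1,3,4,7,8,9,10}
((X ∪ Z) ∪ X) ∩ X = {1,3,4,7,8,9}
(((X ∪ Z) ∪ X) ∩ X) ∪ Z = {1,3,4,7,8,9,10}
|(((X ∪ Z) ∪ X) ∩ X) ∪ Z| = 7

7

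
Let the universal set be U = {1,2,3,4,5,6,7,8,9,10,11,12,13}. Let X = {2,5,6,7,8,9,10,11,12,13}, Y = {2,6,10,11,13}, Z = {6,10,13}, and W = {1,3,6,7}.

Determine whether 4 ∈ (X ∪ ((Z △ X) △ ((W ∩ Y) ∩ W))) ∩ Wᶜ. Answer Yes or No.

No

4 ∉ Z and 4 ∉ X, so 4 ∉ Z △ X
4 ∉ W and 4 ∉ Y, so 4 ∉ W ∩ Y
4 ∉ (W ∩ Y) and 4 ∉ W, so 4 ∉ (W ∩ Y) ∩ W
4 ∉ (Z △ X) and 4 ∉ ((W ∩ Y) ∩ W), so 4 ∉ (Z △ X) △ ((W ∩ Y) ∩ W)
4 ∉ X and 4 ∉ ((Z △ X) △ ((W ∩ Y) ∩ W)), so 4 ∉ X ∪ ((Z △ X) △ ((W ∩ Y) ∩ W))
4 ∉ W, so 4 ∈ Wᶜ
4 ∉ (X ∪ ((Z △ X) △ ((W ∩ Y) ∩ W))) and 4 ∈ Wᶜ, so 4 ∉ (X ∪ ((Z △ X) △ ((W ∩ Y) ∩ W))) ∩ Wᶜ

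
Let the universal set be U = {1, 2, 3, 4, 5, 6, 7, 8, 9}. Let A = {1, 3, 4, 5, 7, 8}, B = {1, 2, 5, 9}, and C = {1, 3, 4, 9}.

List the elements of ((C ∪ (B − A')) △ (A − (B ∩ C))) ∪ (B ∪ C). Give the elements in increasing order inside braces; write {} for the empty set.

A' = {2, 6, 9}
B − A' = {1, 5}
C ∪ (B − A') = {1, 3, 4, 5, 9}
B ∩ C = {1, 9}
A − (B ∩ C) = {3, 4, 5, 7, 8}
(C ∪ (B − A')) △ (A − (B ∩ C)) = {1, 7, 8, 9}
B ∪ C = {1, 2, 3, 4, 5, 9}
((C ∪ (B − A')) △ (A − (B ∩ C))) ∪ (B ∪ C) = {1, 2, 3, 4, 5, 7, 8, 9}

{1, 2, 3, 4, 5, 7, 8, 9}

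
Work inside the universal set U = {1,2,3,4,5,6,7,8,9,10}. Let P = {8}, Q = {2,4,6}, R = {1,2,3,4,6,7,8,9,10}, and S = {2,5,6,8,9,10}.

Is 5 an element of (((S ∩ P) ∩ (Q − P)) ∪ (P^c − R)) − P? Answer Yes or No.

5 ∈ S and 5 ∉ P, so 5 ∉ S ∩ P
5 ∉ Q and 5 ∉ P, so 5 ∉ Q − P
5 ∉ (S ∩ P) and 5 ∉ (Q − P), so 5 ∉ (S ∩ P) ∩ (Q − P)
5 ∉ P, so 5 ∈ P^c
5 ∈ P^c and 5 ∉ R, so 5 ∈ P^c − R
5 ∉ ((S ∩ P) ∩ (Q − P)) and 5 ∈ (P^c − R), so 5 ∈ ((S ∩ P) ∩ (Q − P)) ∪ (P^c − R)
5 ∈ (((S ∩ P) ∩ (Q − P)) ∪ (P^c − R)) and 5 ∉ P, so 5 ∈ (((S ∩ P) ∩ (Q − P)) ∪ (P^c − R)) − P

Yes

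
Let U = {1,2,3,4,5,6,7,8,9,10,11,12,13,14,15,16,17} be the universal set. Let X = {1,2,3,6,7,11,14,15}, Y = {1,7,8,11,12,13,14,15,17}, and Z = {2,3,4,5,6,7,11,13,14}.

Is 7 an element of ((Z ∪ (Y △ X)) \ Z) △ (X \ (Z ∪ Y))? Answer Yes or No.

No

7 ∈ Y and 7 ∈ X, so 7 ∉ Y △ X
7 ∈ Z and 7 ∉ (Y △ X), so 7 ∈ Z ∪ (Y △ X)
7 ∈ (Z ∪ (Y △ X)) and 7 ∈ Z, so 7 ∉ (Z ∪ (Y △ X)) \ Z
7 ∈ Z and 7 ∈ Y, so 7 ∈ Z ∪ Y
7 ∈ X and 7 ∈ (Z ∪ Y), so 7 ∉ X \ (Z ∪ Y)
7 ∉ ((Z ∪ (Y △ X)) \ Z) and 7 ∉ (X \ (Z ∪ Y)), so 7 ∉ ((Z ∪ (Y △ X)) \ Z) △ (X \ (Z ∪ Y))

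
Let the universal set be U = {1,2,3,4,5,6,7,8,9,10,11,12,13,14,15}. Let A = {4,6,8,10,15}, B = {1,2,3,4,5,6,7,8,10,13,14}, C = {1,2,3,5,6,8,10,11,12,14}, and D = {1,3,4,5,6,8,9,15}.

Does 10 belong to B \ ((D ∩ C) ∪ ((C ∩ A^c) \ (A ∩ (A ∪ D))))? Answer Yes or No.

Yes

10 ∉ D and 10 ∈ C, so 10 ∉ D ∩ C
10 ∈ A, so 10 ∉ A^c
10 ∈ C and 10 ∉ A^c, so 10 ∉ C ∩ A^c
10 ∈ A and 10 ∉ D, so 10 ∈ A ∪ D
10 ∈ A and 10 ∈ (A ∪ D), so 10 ∈ A ∩ (A ∪ D)
10 ∉ (C ∩ A^c) and 10 ∈ (A ∩ (A ∪ D)), so 10 ∉ (C ∩ A^c) \ (A ∩ (A ∪ D))
10 ∉ (D ∩ C) and 10 ∉ ((C ∩ A^c) \ (A ∩ (A ∪ D))), so 10 ∉ (D ∩ C) ∪ ((C ∩ A^c) \ (A ∩ (A ∪ D)))
10 ∈ B and 10 ∉ ((D ∩ C) ∪ ((C ∩ A^c) \ (A ∩ (A ∪ D)))), so 10 ∈ B \ ((D ∩ C) ∪ ((C ∩ A^c) \ (A ∩ (A ∪ D))))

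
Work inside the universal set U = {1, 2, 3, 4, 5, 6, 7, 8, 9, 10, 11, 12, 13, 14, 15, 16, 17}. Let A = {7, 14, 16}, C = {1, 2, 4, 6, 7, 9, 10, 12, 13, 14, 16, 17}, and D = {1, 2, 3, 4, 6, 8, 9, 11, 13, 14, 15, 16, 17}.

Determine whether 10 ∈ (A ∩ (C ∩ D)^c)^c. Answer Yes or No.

Yes

10 ∈ C and 10 ∉ D, so 10 ∉ C ∩ D
10 ∈ (C ∩ D)^c since 10 ∉ (C ∩ D)
10 ∉ A and 10 ∈ (C ∩ D)^c, so 10 ∉ A ∩ (C ∩ D)^c
10 ∈ (A ∩ (C ∩ D)^c)^c since 10 ∉ (A ∩ (C ∩ D)^c)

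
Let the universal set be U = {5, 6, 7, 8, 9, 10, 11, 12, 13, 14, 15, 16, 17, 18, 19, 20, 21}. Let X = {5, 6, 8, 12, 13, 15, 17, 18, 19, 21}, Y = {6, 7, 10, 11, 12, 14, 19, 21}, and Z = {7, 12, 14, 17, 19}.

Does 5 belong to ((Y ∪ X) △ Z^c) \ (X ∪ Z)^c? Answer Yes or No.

No

5 ∉ Y and 5 ∈ X, so 5 ∈ Y ∪ X
5 ∉ Z, so 5 ∈ Z^c
5 ∈ (Y ∪ X) and 5 ∈ Z^c, so 5 ∉ (Y ∪ X) △ Z^c
5 ∈ X and 5 ∉ Z, so 5 ∈ X ∪ Z
5 ∉ (X ∪ Z)^c since 5 ∈ (X ∪ Z)
5 ∉ ((Y ∪ X) △ Z^c) and 5 ∉ (X ∪ Z)^c, so 5 ∉ ((Y ∪ X) △ Z^c) \ (X ∪ Z)^c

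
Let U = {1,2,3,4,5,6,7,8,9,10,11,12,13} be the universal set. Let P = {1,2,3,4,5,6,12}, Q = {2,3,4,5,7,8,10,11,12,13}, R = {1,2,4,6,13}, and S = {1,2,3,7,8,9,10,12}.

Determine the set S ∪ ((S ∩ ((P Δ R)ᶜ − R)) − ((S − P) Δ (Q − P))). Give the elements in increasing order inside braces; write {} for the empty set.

{1,2,3,7,8,9,10,12}

P Δ R = {3,5,12,13}
(P Δ R)ᶜ = {1,2,4,6,7,8,9,10,11}
(P Δ R)ᶜ − R = {7,8,9,10,11}
S ∩ ((P Δ R)ᶜ − R) = {7,8,9,10}
S − P = {7,8,9,10}
Q − P = {7,8,10,11,13}
(S − P) Δ (Q − P) = {9,11,13}
(S ∩ ((P Δ R)ᶜ − R)) − ((S − P) Δ (Q − P)) = {7,8,10}
S ∪ ((S ∩ ((P Δ R)ᶜ − R)) − ((S − P) Δ (Q − P))) = {1,2,3,7,8,9,10,12}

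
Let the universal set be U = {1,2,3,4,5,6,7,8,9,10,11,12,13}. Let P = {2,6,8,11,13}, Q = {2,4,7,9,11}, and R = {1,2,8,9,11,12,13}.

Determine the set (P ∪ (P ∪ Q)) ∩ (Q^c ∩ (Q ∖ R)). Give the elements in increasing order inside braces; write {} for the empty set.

{}

P ∪ Q = {2,4,6,7,8,9,11,13}
P ∪ (P ∪ Q) = {2,4,6,7,8,9,11,13}
Q^c = {1,3,5,6,8,10,12,13}
Q ∖ R = {4,7}
Q^c ∩ (Q ∖ R) = {}
(P ∪ (P ∪ Q)) ∩ (Q^c ∩ (Q ∖ R)) = {}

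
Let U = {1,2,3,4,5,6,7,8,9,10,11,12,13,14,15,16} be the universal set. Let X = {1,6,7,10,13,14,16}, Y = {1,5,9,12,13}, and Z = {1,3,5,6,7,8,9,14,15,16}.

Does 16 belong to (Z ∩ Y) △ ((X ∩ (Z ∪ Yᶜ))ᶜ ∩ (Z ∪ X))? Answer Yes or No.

16 ∈ Z and 16 ∉ Y, so 16 ∉ Z ∩ Y
16 ∉ Y, so 16 ∈ Yᶜ
16 ∈ Z and 16 ∈ Yᶜ, so 16 ∈ Z ∪ Yᶜ
16 ∈ X and 16 ∈ (Z ∪ Yᶜ), so 16 ∈ X ∩ (Z ∪ Yᶜ)
16 ∉ (X ∩ (Z ∪ Yᶜ))ᶜ since 16 ∈ (X ∩ (Z ∪ Yᶜ))
16 ∈ Z and 16 ∈ X, so 16 ∈ Z ∪ X
16 ∉ (X ∩ (Z ∪ Yᶜ))ᶜ and 16 ∈ (Z ∪ X), so 16 ∉ (X ∩ (Z ∪ Yᶜ))ᶜ ∩ (Z ∪ X)
16 ∉ (Z ∩ Y) and 16 ∉ ((X ∩ (Z ∪ Yᶜ))ᶜ ∩ (Z ∪ X)), so 16 ∉ (Z ∩ Y) △ ((X ∩ (Z ∪ Yᶜ))ᶜ ∩ (Z ∪ X))

No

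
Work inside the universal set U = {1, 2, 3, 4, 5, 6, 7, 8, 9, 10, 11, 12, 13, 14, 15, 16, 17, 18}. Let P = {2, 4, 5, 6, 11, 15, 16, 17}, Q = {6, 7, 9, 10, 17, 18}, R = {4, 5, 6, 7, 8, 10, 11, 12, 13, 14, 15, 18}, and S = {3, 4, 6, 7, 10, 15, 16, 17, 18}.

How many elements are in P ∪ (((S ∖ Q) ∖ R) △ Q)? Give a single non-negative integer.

13

S ∖ Q = {3, 4, 15, 16}
(S ∖ Q) ∖ R = {3, 16}
((S ∖ Q) ∖ R) △ Q = {3, 6, 7, 9, 10, 16, 17, 18}
P ∪ (((S ∖ Q) ∖ R) △ Q) = {2, 3, 4, 5, 6, 7, 9, 10, 11, 15, 16, 17, 18}
|P ∪ (((S ∖ Q) ∖ R) △ Q)| = 13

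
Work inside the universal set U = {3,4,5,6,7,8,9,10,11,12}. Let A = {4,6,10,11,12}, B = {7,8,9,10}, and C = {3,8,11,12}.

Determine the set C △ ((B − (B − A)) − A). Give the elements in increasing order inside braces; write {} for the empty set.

B − A = {7,8,9}
B − (B − A) = {10}
(B − (B − A)) − A = {}
C △ ((B − (B − A)) − A) = {3,8,11,12}

{3,8,11,12}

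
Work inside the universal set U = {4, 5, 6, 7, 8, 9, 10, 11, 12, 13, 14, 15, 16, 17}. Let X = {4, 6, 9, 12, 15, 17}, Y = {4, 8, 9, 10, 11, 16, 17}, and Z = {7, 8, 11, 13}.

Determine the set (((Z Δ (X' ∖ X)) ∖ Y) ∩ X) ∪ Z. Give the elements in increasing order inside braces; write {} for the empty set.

{7, 8, 11, 13}

X' = {5, 7, 8, 10, 11, 13, 14, 16}
X' ∖ X = {5, 7, 8, 10, 11, 13, 14, 16}
Z Δ (X' ∖ X) = {5, 10, 14, 16}
(Z Δ (X' ∖ X)) ∖ Y = {5, 14}
((Z Δ (X' ∖ X)) ∖ Y) ∩ X = {}
(((Z Δ (X' ∖ X)) ∖ Y) ∩ X) ∪ Z = {7, 8, 11, 13}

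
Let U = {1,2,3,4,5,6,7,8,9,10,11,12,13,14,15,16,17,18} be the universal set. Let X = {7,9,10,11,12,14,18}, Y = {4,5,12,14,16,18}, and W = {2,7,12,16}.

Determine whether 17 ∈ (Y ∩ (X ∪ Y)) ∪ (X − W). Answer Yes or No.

No

17 ∉ X and 17 ∉ Y, so 17 ∉ X ∪ Y
17 ∉ Y and 17 ∉ (X ∪ Y), so 17 ∉ Y ∩ (X ∪ Y)
17 ∉ X and 17 ∉ W, so 17 ∉ X − W
17 ∉ (Y ∩ (X ∪ Y)) and 17 ∉ (X − W), so 17 ∉ (Y ∩ (X ∪ Y)) ∪ (X − W)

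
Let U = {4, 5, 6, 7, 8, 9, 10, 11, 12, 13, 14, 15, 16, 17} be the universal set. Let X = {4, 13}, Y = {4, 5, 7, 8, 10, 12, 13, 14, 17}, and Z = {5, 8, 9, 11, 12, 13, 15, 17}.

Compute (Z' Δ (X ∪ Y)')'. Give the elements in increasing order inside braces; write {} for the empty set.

{5, 6, 8, 12, 13, 16, 17}

Z' = {4, 6, 7, 10, 14, 16}
X ∪ Y = {4, 5, 7, 8, 10, 12, 13, 14, 17}
(X ∪ Y)' = {6, 9, 11, 15, 16}
Z' Δ (X ∪ Y)' = {4, 7, 9, 10, 11, 14, 15}
(Z' Δ (X ∪ Y)')' = {5, 6, 8, 12, 13, 16, 17}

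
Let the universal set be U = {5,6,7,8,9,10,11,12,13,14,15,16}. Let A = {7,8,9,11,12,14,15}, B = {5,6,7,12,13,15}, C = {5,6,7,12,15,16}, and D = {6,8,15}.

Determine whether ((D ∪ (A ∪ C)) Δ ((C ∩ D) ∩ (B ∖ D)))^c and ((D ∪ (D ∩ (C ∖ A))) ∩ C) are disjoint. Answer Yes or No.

Yes

A ∪ C = {5,6,7,8,9,11,12,14,15,16}
D ∪ (A ∪ C) = {5,6,7,8,9,11,12,14,15,16}
C ∩ D = {6,15}
B ∖ D = {5,7,12,13}
(C ∩ D) ∩ (B ∖ D) = {}
(D ∪ (A ∪ C)) Δ ((C ∩ D) ∩ (B ∖ D)) = {5,6,7,8,9,11,12,14,15,16}
((D ∪ (A ∪ C)) Δ ((C ∩ D) ∩ (B ∖ D)))^c = {10,13}
C ∖ A = {5,6,16}
D ∩ (C ∖ A) = {6}
D ∪ (D ∩ (C ∖ A)) = {6,8,15}
(D ∪ (D ∩ (C ∖ A))) ∩ C = {6,15}
{10,13} and {6,15} share no elements.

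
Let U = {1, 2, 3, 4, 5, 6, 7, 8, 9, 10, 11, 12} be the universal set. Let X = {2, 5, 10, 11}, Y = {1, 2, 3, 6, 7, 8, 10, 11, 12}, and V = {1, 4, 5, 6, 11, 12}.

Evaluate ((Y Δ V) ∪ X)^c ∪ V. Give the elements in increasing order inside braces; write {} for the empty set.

Y Δ V = {2, 3, 4, 5, 7, 8, 10}
(Y Δ V) ∪ X = {2, 3, 4, 5, 7, 8, 10, 11}
((Y Δ V) ∪ X)^c = {1, 6, 9, 12}
((Y Δ V) ∪ X)^c ∪ V = {1, 4, 5, 6, 9, 11, 12}

{1, 4, 5, 6, 9, 11, 12}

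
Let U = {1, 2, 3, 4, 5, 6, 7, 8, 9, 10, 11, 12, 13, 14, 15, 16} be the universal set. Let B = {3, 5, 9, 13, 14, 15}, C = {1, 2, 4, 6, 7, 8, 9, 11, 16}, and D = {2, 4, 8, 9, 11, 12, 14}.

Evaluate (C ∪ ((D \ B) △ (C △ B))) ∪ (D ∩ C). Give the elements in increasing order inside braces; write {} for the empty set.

{1, 2, 3, 4, 5, 6, 7, 8, 9, 11, 12, 13, 14, 15, 16}

D \ B = {2, 4, 8, 11, 12}
C △ B = {1, 2, 3, 4, 5, 6, 7, 8, 11, 13, 14, 15, 16}
(D \ B) △ (C △ B) = {1, 3, 5, 6, 7, 12, 13, 14, 15, 16}
C ∪ ((D \ B) △ (C △ B)) = {1, 2, 3, 4, 5, 6, 7, 8, 9, 11, 12, 13, 14, 15, 16}
D ∩ C = {2, 4, 8, 9, 11}
(C ∪ ((D \ B) △ (C △ B))) ∪ (D ∩ C) = {1, 2, 3, 4, 5, 6, 7, 8, 9, 11, 12, 13, 14, 15, 16}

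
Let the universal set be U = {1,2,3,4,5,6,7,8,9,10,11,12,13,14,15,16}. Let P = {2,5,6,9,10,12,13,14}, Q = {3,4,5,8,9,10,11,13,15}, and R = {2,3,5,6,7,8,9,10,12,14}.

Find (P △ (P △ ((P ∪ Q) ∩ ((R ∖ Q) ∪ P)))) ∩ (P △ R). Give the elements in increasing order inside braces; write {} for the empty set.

{13}

P ∪ Q = {2,3,4,5,6,8,9,10,11,12,13,14,15}
R ∖ Q = {2,6,7,12,14}
(R ∖ Q) ∪ P = {2,5,6,7,9,10,12,13,14}
(P ∪ Q) ∩ ((R ∖ Q) ∪ P) = {2,5,6,9,10,12,13,14}
P △ ((P ∪ Q) ∩ ((R ∖ Q) ∪ P)) = {}
P △ (P △ ((P ∪ Q) ∩ ((R ∖ Q) ∪ P))) = {2,5,6,9,10,12,13,14}
P △ R = {3,7,8,13}
(P △ (P △ ((P ∪ Q) ∩ ((R ∖ Q) ∪ P)))) ∩ (P △ R) = {13}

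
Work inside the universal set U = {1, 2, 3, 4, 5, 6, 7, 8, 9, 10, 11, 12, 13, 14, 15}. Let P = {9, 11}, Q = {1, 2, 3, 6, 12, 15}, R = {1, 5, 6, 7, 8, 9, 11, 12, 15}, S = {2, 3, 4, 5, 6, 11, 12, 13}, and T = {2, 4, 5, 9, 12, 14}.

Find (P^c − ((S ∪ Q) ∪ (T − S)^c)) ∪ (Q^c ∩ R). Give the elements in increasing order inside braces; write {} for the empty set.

{5, 7, 8, 9, 11, 14}

P^c = {1, 2, 3, 4, 5, 6, 7, 8, 10, 12, 13, 14, 15}
S ∪ Q = {1, 2, 3, 4, 5, 6, 11, 12, 13, 15}
T − S = {9, 14}
(T − S)^c = {1, 2, 3, 4, 5, 6, 7, 8, 10, 11, 12, 13, 15}
(S ∪ Q) ∪ (T − S)^c = {1, 2, 3, 4, 5, 6, 7, 8, 10, 11, 12, 13, 15}
P^c − ((S ∪ Q) ∪ (T − S)^c) = {14}
Q^c = {4, 5, 7, 8, 9, 10, 11, 13, 14}
Q^c ∩ R = {5, 7, 8, 9, 11}
(P^c − ((S ∪ Q) ∪ (T − S)^c)) ∪ (Q^c ∩ R) = {5, 7, 8, 9, 11, 14}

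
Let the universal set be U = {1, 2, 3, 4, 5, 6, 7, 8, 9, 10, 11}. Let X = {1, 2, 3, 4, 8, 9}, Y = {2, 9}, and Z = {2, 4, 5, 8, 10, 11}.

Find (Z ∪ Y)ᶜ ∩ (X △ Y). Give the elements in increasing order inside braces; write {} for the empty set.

{1, 3}

Z ∪ Y = {2, 4, 5, 8, 9, 10, 11}
(Z ∪ Y)ᶜ = {1, 3, 6, 7}
X △ Y = {1, 3, 4, 8}
(Z ∪ Y)ᶜ ∩ (X △ Y) = {1, 3}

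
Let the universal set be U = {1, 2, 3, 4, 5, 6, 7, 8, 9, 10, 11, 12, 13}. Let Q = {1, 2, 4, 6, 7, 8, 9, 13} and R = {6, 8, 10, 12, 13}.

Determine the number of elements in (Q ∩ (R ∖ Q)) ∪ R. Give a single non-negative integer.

5

R ∖ Q = {10, 12}
Q ∩ (R ∖ Q) = {}
(Q ∩ (R ∖ Q)) ∪ R = {6, 8, 10, 12, 13}
|(Q ∩ (R ∖ Q)) ∪ R| = 5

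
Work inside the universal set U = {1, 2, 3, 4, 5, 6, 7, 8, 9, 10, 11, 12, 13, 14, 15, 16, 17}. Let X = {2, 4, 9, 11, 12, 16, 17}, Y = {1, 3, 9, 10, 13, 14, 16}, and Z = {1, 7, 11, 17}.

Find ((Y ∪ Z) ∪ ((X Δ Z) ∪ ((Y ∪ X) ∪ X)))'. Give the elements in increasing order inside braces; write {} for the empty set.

Y ∪ Z = {1, 3, 7, 9, 10, 11, 13, 14, 16, 17}
X Δ Z = {1, 2, 4, 7, 9, 12, 16}
Y ∪ X = {1, 2, 3, 4, 9, 10, 11, 12, 13, 14, 16, 17}
(Y ∪ X) ∪ X = {1, 2, 3, 4, 9, 10, 11, 12, 13, 14, 16, 17}
(X Δ Z) ∪ ((Y ∪ X) ∪ X) = {1, 2, 3, 4, 7, 9, 10, 11, 12, 13, 14, 16, 17}
(Y ∪ Z) ∪ ((X Δ Z) ∪ ((Y ∪ X) ∪ X)) = {1, 2, 3, 4, 7, 9, 10, 11, 12, 13, 14, 16, 17}
((Y ∪ Z) ∪ ((X Δ Z) ∪ ((Y ∪ X) ∪ X)))' = {5, 6, 8, 15}

{5, 6, 8, 15}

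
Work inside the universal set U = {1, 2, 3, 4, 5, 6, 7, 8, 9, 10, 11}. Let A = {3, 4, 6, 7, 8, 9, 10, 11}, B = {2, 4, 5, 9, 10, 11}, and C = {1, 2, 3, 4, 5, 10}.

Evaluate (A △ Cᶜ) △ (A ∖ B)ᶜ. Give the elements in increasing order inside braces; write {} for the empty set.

{1, 2, 3, 5, 9, 11}

Cᶜ = {6, 7, 8, 9, 11}
A △ Cᶜ = {3, 4, 10}
A ∖ B = {3, 6, 7, 8}
(A ∖ B)ᶜ = {1, 2, 4, 5, 9, 10, 11}
(A △ Cᶜ) △ (A ∖ B)ᶜ = {1, 2, 3, 5, 9, 11}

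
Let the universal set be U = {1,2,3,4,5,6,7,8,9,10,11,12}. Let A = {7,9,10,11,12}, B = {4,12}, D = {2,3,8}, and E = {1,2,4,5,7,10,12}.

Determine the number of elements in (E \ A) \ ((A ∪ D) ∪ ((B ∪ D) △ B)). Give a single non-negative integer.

3

E \ A = {1,2,4,5}
A ∪ D = {2,3,7,8,9,10,11,12}
B ∪ D = {2,3,4,8,12}
(B ∪ D) △ B = {2,3,8}
(A ∪ D) ∪ ((B ∪ D) △ B) = {2,3,7,8,9,10,11,12}
(E \ A) \ ((A ∪ D) ∪ ((B ∪ D) △ B)) = {1,4,5}
|(E \ A) \ ((A ∪ D) ∪ ((B ∪ D) △ B))| = 3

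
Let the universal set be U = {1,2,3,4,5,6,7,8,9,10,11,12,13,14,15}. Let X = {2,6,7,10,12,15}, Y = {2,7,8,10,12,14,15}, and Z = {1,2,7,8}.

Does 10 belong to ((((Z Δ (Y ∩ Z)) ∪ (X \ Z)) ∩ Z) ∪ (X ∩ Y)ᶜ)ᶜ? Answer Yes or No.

Yes

10 ∈ Y and 10 ∉ Z, so 10 ∉ Y ∩ Z
10 ∉ Z and 10 ∉ (Y ∩ Z), so 10 ∉ Z Δ (Y ∩ Z)
10 ∈ X and 10 ∉ Z, so 10 ∈ X \ Z
10 ∉ (Z Δ (Y ∩ Z)) and 10 ∈ (X \ Z), so 10 ∈ (Z Δ (Y ∩ Z)) ∪ (X \ Z)
10 ∈ ((Z Δ (Y ∩ Z)) ∪ (X \ Z)) and 10 ∉ Z, so 10 ∉ ((Z Δ (Y ∩ Z)) ∪ (X \ Z)) ∩ Z
10 ∈ X and 10 ∈ Y, so 10 ∈ X ∩ Y
10 ∉ (X ∩ Y)ᶜ since 10 ∈ (X ∩ Y)
10 ∉ (((Z Δ (Y ∩ Z)) ∪ (X \ Z)) ∩ Z) and 10 ∉ (X ∩ Y)ᶜ, so 10 ∉ (((Z Δ (Y ∩ Z)) ∪ (X \ Z)) ∩ Z) ∪ (X ∩ Y)ᶜ
10 ∈ ((((Z Δ (Y ∩ Z)) ∪ (X \ Z)) ∩ Z) ∪ (X ∩ Y)ᶜ)ᶜ since 10 ∉ ((((Z Δ (Y ∩ Z)) ∪ (X \ Z)) ∩ Z) ∪ (X ∩ Y)ᶜ)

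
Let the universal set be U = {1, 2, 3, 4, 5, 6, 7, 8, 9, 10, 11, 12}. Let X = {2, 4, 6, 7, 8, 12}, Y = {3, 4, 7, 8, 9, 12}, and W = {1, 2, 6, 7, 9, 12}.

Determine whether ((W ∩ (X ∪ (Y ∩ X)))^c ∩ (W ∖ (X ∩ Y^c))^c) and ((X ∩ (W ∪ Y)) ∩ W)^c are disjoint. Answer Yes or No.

Y ∩ X = {4, 7, 8, 12}
X ∪ (Y ∩ X) = {2, 4, 6, 7, 8, 12}
W ∩ (X ∪ (Y ∩ X)) = {2, 6, 7, 12}
(W ∩ (X ∪ (Y ∩ X)))^c = {1, 3, 4, 5, 8, 9, 10, 11}
Y^c = {1, 2, 5, 6, 10, 11}
X ∩ Y^c = {2, 6}
W ∖ (X ∩ Y^c) = {1, 7, 9, 12}
(W ∖ (X ∩ Y^c))^c = {2, 3, 4, 5, 6, 8, 10, 11}
(W ∩ (X ∪ (Y ∩ X)))^c ∩ (W ∖ (X ∩ Y^c))^c = {3, 4, 5, 8, 10, 11}
W ∪ Y = {1, 2, 3, 4, 6, 7, 8, 9, 12}
X ∩ (W ∪ Y) = {2, 4, 6, 7, 8, 12}
(X ∩ (W ∪ Y)) ∩ W = {2, 6, 7, 12}
((X ∩ (W ∪ Y)) ∩ W)^c = {1, 3, 4, 5, 8, 9, 10, 11}
3 lies in both, so they are not disjoint.

No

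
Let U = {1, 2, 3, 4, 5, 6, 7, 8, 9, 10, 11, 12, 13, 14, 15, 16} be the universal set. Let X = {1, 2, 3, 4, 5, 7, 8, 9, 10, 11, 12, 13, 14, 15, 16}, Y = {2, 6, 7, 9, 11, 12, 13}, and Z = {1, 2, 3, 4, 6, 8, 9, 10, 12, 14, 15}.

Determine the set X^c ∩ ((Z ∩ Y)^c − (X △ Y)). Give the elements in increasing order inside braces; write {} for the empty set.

{}

X^c = {6}
Z ∩ Y = {2, 6, 9, 12}
(Z ∩ Y)^c = {1, 3, 4, 5, 7, 8, 10, 11, 13, 14, 15, 16}
X △ Y = {1, 3, 4, 5, 6, 8, 10, 14, 15, 16}
(Z ∩ Y)^c − (X △ Y) = {7, 11, 13}
X^c ∩ ((Z ∩ Y)^c − (X △ Y)) = {}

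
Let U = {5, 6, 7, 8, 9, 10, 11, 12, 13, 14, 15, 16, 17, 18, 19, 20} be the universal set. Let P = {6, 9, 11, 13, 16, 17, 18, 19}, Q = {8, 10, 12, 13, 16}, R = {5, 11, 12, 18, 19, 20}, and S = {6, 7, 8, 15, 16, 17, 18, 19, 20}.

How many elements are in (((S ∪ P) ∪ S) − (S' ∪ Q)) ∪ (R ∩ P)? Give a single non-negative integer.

S ∪ P = {6, 7, 8, 9, 11, 13, 15, 16, 17, 18, 19, 20}
(S ∪ P) ∪ S = {6, 7, 8, 9, 11, 13, 15, 16, 17, 18, 19, 20}
S' = {5, 9, 10, 11, 12, 13, 14}
S' ∪ Q = {5, 8, 9, 10, 11, 12, 13, 14, 16}
((S ∪ P) ∪ S) − (S' ∪ Q) = {6, 7, 15, 17, 18, 19, 20}
R ∩ P = {11, 18, 19}
(((S ∪ P) ∪ S) − (S' ∪ Q)) ∪ (R ∩ P) = {6, 7, 11, 15, 17, 18, 19, 20}
|(((S ∪ P) ∪ S) − (S' ∪ Q)) ∪ (R ∩ P)| = 8

8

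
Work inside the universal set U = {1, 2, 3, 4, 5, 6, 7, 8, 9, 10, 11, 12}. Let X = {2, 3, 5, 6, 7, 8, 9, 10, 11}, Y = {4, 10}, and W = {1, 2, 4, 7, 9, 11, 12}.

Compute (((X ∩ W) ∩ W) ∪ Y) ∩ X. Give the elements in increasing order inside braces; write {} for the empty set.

{2, 7, 9, 10, 11}

X ∩ W = {2, 7, 9, 11}
(X ∩ W) ∩ W = {2, 7, 9, 11}
((X ∩ W) ∩ W) ∪ Y = {2, 4, 7, 9, 10, 11}
(((X ∩ W) ∩ W) ∪ Y) ∩ X = {2, 7, 9, 10, 11}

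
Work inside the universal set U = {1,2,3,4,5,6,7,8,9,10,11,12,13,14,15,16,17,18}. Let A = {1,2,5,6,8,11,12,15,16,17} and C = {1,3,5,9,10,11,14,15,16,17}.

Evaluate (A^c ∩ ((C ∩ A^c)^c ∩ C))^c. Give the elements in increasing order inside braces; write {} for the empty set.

{1,2,3,4,5,6,7,8,9,10,11,12,13,14,15,16,17,18}

A^c = {3,4,7,9,10,13,14,18}
C ∩ A^c = {3,9,10,14}
(C ∩ A^c)^c = {1,2,4,5,6,7,8,11,12,13,15,16,17,18}
(C ∩ A^c)^c ∩ C = {1,5,11,15,16,17}
A^c ∩ ((C ∩ A^c)^c ∩ C) = {}
(A^c ∩ ((C ∩ A^c)^c ∩ C))^c = {1,2,3,4,5,6,7,8,9,10,11,12,13,14,15,16,17,18}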